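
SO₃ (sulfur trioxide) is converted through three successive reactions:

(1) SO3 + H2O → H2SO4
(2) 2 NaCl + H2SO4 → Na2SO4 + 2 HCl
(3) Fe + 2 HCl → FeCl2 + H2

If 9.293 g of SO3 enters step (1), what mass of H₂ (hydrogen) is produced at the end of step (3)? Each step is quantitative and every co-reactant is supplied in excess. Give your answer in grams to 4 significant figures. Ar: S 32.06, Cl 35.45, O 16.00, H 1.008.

0.2340 g

M(SO3) = 32.06 + 3(16.00) = 80.06 g/mol.
M(H2) = 2(1.008) = 2.016 g/mol.
n(SO3) = 9.293 / 80.06 = 0.11608 mol.
Reaction (1): SO3→H2SO4 ratio 1:1 ⇒ n(H2SO4) = 0.11608 mol.
Reaction (2): H2SO4→HCl ratio 1:2 ⇒ n(HCl) = 0.23215 mol.
Reaction (3): HCl→H2 ratio 2:1 ⇒ n(H2) = 0.11608 mol.
Mass of H2 = 0.11608 × 2.016 = 0.23401 g.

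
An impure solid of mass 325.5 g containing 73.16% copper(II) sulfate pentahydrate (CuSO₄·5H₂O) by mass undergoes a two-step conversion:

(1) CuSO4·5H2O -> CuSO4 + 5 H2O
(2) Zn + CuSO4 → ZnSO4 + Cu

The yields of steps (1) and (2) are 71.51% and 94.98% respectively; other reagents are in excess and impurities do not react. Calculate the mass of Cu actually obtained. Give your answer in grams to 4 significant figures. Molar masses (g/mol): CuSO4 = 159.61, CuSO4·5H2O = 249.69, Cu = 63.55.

41.17 g

Pure CuSO4·5H2O = 325.5 × 0.7316 = 238.14 g.
n(CuSO4·5H2O) = 238.14 / 249.69 = 0.95373 mol.
Step 1 (CuSO4·5H2O:CuSO4 = 1:1): theoretical n(CuSO4) = 0.95373 mol; at 71.51% yield, n(CuSO4) = 0.68201 mol.
Step 2 (CuSO4:Cu = 1:1): theoretical n(Cu) = 0.68201 mol, so theoretical mass = 0.68201 × 63.55 = 43.342 g.
At 94.98% yield, actual mass of Cu = 43.342 × 0.9498 = 41.166 g.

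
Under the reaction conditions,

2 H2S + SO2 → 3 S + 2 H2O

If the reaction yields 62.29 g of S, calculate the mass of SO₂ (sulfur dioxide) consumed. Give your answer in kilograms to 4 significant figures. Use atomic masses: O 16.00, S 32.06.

0.04149 kg

M(S) = 32.06 g/mol.
M(SO2) = 32.06 + 2(16.00) = 64.06 g/mol.
n(S) = 62.290 g / 32.06 g/mol = 1.9429 mol.
From the equation the S:SO2 mole ratio is 3:1, so n(SO2) = 1.9429 × 1/3 = 0.64764 mol.
Mass of SO2 = 0.64764 mol × 64.06 g/mol = 41.488 g.
Converting to kg: 41.488 g = 0.04149 kg.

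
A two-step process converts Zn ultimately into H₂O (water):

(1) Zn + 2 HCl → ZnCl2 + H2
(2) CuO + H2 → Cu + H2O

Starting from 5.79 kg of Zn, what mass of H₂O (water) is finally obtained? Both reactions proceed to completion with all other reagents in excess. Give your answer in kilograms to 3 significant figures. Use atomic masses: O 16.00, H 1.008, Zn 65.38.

1.60 kg

M(Zn) = 65.38 g/mol.
M(H2O) = 2(1.008) + 16.00 = 18.016 g/mol.
5.79 kg = 5790 g.
n(Zn) = 5790 / 65.38 = 88.56 mol.
Step 1 gives a 1:1 ratio of Zn to H2, so n(H2) = 88.56 mol.
In step 2 the H2:H2O ratio is 1:1, so n(H2O) = 88.56 mol.
Mass of H2O = 88.56 × 18.016 = 1595 g = 1.60 kg.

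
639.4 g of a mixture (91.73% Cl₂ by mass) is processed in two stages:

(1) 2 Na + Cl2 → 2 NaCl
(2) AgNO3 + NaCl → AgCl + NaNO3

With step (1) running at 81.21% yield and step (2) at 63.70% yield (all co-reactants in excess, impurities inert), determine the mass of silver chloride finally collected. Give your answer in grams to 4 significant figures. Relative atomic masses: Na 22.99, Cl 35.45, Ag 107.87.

Pure Cl2 = 639.4 × 0.9173 = 586.52 g.
M(Cl2) = 2(35.45) = 70.90 g/mol.
M(AgCl) = 107.87 + 35.45 = 143.32 g/mol.
n(Cl2) = 586.52 / 70.90 = 8.2725 mol.
Step 1 (Cl2:NaCl = 1:2): theoretical n(NaCl) = 16.545 mol; at 81.21% yield, n(NaCl) = 13.436 mol.
Step 2 (NaCl:AgCl = 1:1): theoretical n(AgCl) = 13.436 mol, so theoretical mass = 13.436 × 143.32 = 1925.7 g.
At 63.70% yield, actual mass of AgCl = 1925.7 × 0.6370 = 1226.7 g.

1227 g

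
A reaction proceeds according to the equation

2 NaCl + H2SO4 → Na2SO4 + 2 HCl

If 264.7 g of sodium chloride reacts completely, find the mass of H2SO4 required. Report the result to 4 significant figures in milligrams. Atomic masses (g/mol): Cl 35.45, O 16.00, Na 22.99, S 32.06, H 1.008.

222100 mg

M(NaCl) = 22.99 + 35.45 = 58.44 g/mol.
M(H2SO4) = 2(1.008) + 32.06 + 4(16.00) = 98.076 g/mol.
n(NaCl) = 264.70 g / 58.44 g/mol = 4.5294 mol.
From the equation the NaCl:H2SO4 mole ratio is 2:1, so n(H2SO4) = 4.5294 × 1/2 = 2.2647 mol.
Mass of H2SO4 = 2.2647 mol × 98.076 g/mol = 222.11 g.
Converting to mg: 222.11 g = 222100 mg.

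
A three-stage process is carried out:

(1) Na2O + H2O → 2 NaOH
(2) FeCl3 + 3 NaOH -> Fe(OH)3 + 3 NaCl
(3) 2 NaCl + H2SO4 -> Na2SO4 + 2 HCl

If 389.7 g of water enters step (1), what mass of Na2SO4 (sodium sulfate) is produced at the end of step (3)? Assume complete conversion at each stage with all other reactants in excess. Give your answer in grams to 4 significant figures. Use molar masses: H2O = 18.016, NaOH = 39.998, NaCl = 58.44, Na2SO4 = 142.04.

n(H2O) = 389.7 / 18.016 = 21.631 mol.
Reaction (1): H2O→NaOH ratio 1:2 ⇒ n(NaOH) = 43.262 mol.
Reaction (2): NaOH→NaCl ratio 3:3 ⇒ n(NaCl) = 43.262 mol.
Reaction (3): NaCl→Na2SO4 ratio 2:1 ⇒ n(Na2SO4) = 21.631 mol.
Mass of Na2SO4 = 21.631 × 142.04 = 3072.4 g.

3072 g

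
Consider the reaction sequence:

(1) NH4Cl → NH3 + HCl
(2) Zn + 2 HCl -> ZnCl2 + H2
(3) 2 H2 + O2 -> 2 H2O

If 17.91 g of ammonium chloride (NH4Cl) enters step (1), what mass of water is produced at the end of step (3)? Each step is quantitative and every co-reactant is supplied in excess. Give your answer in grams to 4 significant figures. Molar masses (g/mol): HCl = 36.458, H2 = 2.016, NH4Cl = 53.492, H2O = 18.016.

3.016 g

n(NH4Cl) = 17.91 / 53.492 = 0.33482 mol.
Reaction (1): NH4Cl→HCl ratio 1:1 ⇒ n(HCl) = 0.33482 mol.
Reaction (2): HCl→H2 ratio 2:1 ⇒ n(H2) = 0.16741 mol.
Reaction (3): H2→H2O ratio 2:2 ⇒ n(H2O) = 0.16741 mol.
Mass of H2O = 0.16741 × 18.016 = 3.0160 g.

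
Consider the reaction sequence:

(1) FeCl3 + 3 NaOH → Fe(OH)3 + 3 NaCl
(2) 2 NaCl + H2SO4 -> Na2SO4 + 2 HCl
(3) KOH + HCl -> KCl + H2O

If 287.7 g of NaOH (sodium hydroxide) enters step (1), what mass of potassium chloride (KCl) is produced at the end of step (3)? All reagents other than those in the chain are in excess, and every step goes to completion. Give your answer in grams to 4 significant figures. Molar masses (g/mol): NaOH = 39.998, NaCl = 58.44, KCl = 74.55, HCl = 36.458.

536.2 g

n(NaOH) = 287.7 / 39.998 = 7.1929 mol.
Reaction (1): NaOH→NaCl ratio 3:3 ⇒ n(NaCl) = 7.1929 mol.
Reaction (2): NaCl→HCl ratio 2:2 ⇒ n(HCl) = 7.1929 mol.
Reaction (3): HCl→KCl ratio 1:1 ⇒ n(KCl) = 7.1929 mol.
Mass of KCl = 7.1929 × 74.55 = 536.23 g.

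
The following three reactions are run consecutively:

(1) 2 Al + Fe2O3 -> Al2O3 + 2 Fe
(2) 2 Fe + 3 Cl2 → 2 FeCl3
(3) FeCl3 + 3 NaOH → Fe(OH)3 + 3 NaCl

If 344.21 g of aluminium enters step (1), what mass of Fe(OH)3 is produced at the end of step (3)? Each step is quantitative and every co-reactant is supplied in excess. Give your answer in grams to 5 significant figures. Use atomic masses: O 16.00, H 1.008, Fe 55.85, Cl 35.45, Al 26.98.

1363.5 g

M(Al) = 26.98 g/mol.
M(Fe(OH)3) = 55.85 + 3(16.00) + 3(1.008) = 106.874 g/mol.
n(Al) = 344.21 / 26.98 = 12.7580 mol.
Reaction (1): Al→Fe ratio 2:2 ⇒ n(Fe) = 12.7580 mol.
Reaction (2): Fe→FeCl3 ratio 2:2 ⇒ n(FeCl3) = 12.7580 mol.
Reaction (3): FeCl3→Fe(OH)3 ratio 1:1 ⇒ n(Fe(OH)3) = 12.7580 mol.
Mass of Fe(OH)3 = 12.7580 × 106.874 = 1363.50 g.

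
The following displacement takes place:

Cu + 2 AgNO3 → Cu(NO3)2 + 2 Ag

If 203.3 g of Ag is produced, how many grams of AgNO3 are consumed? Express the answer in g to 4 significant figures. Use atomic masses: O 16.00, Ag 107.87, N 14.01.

320.2 g

M(Ag) = 107.87 g/mol.
M(AgNO3) = 107.87 + 14.01 + 3(16.00) = 169.88 g/mol.
n(Ag) = 203.30 g / 107.87 g/mol = 1.8847 mol.
From the equation the Ag:AgNO3 mole ratio is 2:2, so n(AgNO3) = 1.8847 × 2/2 = 1.8847 mol.
Mass of AgNO3 = 1.8847 mol × 169.88 g/mol = 320.17 g.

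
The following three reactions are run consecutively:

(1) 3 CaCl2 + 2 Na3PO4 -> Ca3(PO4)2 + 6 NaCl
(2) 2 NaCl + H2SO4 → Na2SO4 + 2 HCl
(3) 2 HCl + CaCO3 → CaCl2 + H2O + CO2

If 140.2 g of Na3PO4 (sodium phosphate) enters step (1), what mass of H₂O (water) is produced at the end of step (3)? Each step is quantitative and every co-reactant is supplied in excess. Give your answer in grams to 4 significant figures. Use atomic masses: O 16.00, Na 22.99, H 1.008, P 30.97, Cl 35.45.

23.11 g

M(Na3PO4) = 3(22.99) + 30.97 + 4(16.00) = 163.94 g/mol.
M(H2O) = 2(1.008) + 16.00 = 18.016 g/mol.
n(Na3PO4) = 140.2 / 163.94 = 0.85519 mol.
Reaction (1): Na3PO4→NaCl ratio 2:6 ⇒ n(NaCl) = 2.5656 mol.
Reaction (2): NaCl→HCl ratio 2:2 ⇒ n(HCl) = 2.5656 mol.
Reaction (3): HCl→H2O ratio 2:1 ⇒ n(H2O) = 1.2828 mol.
Mass of H2O = 1.2828 × 18.016 = 23.111 g.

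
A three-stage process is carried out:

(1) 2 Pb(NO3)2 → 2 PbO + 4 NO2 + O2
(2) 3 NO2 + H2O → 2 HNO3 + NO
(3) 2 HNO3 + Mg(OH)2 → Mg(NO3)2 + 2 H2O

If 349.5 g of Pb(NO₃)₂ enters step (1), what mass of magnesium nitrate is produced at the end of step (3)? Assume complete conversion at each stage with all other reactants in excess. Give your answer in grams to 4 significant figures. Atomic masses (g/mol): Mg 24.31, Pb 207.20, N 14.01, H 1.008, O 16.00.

104.3 g

M(Pb(NO3)2) = 207.20 + 2(14.01) + 6(16.00) = 331.22 g/mol.
M(Mg(NO3)2) = 24.31 + 2(14.01) + 6(16.00) = 148.33 g/mol.
n(Pb(NO3)2) = 349.5 / 331.22 = 1.0552 mol.
Reaction (1): Pb(NO3)2→NO2 ratio 2:4 ⇒ n(NO2) = 2.1104 mol.
Reaction (2): NO2→HNO3 ratio 3:2 ⇒ n(HNO3) = 1.4069 mol.
Reaction (3): HNO3→Mg(NO3)2 ratio 2:1 ⇒ n(Mg(NO3)2) = 0.70346 mol.
Mass of Mg(NO3)2 = 0.70346 × 148.33 = 104.34 g.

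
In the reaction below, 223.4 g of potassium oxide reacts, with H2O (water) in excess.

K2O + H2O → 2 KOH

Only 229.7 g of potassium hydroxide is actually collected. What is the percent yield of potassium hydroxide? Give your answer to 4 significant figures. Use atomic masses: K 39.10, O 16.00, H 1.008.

M(K2O) = 2(39.10) + 16.00 = 94.20 g/mol.
M(KOH) = 39.10 + 16.00 + 1.008 = 56.108 g/mol.
n(K2O) = 223.40 g / 94.20 g/mol = 2.3715 mol.
From the equation the K2O:KOH mole ratio is 1:2, so n(KOH) = 2.3715 × 2/1 = 4.7431 mol.
Mass of KOH = 4.7431 mol × 56.108 g/mol = 266.13 g.
This is the theoretical yield. Percent yield = 229.7 g / 266.13 g × 100% = 86.313%.

86.31 %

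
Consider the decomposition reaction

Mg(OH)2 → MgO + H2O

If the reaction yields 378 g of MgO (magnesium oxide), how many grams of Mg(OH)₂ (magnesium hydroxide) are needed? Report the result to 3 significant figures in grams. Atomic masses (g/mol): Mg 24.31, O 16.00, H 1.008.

547 g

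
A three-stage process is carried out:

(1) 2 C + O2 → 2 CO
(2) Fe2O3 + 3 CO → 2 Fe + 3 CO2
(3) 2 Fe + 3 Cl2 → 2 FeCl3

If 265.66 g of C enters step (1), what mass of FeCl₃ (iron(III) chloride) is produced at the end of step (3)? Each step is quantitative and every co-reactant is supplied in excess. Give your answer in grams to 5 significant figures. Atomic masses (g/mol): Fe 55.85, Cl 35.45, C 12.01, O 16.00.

M(C) = 12.01 g/mol.
M(FeCl3) = 55.85 + 3(35.45) = 162.20 g/mol.
n(C) = 265.66 / 12.01 = 22.1199 mol.
Reaction (1): C→CO ratio 2:2 ⇒ n(CO) = 22.1199 mol.
Reaction (2): CO→Fe ratio 3:2 ⇒ n(Fe) = 14.7466 mol.
Reaction (3): Fe→FeCl3 ratio 2:2 ⇒ n(FeCl3) = 14.7466 mol.
Mass of FeCl3 = 14.7466 × 162.20 = 2391.90 g.

2391.9 g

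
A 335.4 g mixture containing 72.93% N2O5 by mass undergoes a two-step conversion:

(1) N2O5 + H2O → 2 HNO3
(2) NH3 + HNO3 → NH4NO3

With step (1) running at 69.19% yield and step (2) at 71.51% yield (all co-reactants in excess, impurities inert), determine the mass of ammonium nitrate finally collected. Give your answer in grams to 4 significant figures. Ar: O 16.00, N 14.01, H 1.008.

179.4 g

Pure N2O5 = 335.4 × 0.7293 = 244.61 g.
M(N2O5) = 2(14.01) + 5(16.00) = 108.02 g/mol.
M(NH4NO3) = 2(14.01) + 4(1.008) + 3(16.00) = 80.052 g/mol.
n(N2O5) = 244.61 / 108.02 = 2.2645 mol.
Step 1 (N2O5:HNO3 = 1:2): theoretical n(HNO3) = 4.5289 mol; at 69.19% yield, n(HNO3) = 3.1336 mol.
Step 2 (HNO3:NH4NO3 = 1:1): theoretical n(NH4NO3) = 3.1336 mol, so theoretical mass = 3.1336 × 80.052 = 250.85 g.
At 71.51% yield, actual mass of NH4NO3 = 250.85 × 0.7151 = 179.38 g.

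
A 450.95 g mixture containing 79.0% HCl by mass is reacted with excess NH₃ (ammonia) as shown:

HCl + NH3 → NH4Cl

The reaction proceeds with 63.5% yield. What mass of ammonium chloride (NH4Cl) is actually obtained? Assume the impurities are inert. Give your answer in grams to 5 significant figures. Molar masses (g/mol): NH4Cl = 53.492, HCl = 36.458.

Pure HCl available = 450.95 g × 0.790 = 356.250 g.
n(HCl) = 356.250 g / 36.458 g/mol = 9.77153 mol.
From the equation the HCl:NH4Cl mole ratio is 1:1, so n(NH4Cl) = 9.77153 × 1/1 = 9.77153 mol.
Mass of NH4Cl = 9.77153 mol × 53.492 g/mol = 522.699 g.
Actual mass collected = 522.699 g × 0.635 = 331.914 g.

331.91 g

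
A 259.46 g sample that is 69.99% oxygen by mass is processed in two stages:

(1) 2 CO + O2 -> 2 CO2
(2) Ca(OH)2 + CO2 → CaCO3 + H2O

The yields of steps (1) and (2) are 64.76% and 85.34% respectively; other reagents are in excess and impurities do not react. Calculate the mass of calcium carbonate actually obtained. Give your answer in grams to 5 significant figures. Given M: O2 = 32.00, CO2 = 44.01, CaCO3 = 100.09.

627.82 g

Pure O2 = 259.46 × 0.6999 = 181.596 g.
n(O2) = 181.596 / 32.00 = 5.67488 mol.
Step 1 (O2:CO2 = 1:2): theoretical n(CO2) = 11.3498 mol; at 64.76% yield, n(CO2) = 7.35010 mol.
Step 2 (CO2:CaCO3 = 1:1): theoretical n(CaCO3) = 7.35010 mol, so theoretical mass = 7.35010 × 100.09 = 735.672 g.
At 85.34% yield, actual mass of CaCO3 = 735.672 × 0.8534 = 627.822 g.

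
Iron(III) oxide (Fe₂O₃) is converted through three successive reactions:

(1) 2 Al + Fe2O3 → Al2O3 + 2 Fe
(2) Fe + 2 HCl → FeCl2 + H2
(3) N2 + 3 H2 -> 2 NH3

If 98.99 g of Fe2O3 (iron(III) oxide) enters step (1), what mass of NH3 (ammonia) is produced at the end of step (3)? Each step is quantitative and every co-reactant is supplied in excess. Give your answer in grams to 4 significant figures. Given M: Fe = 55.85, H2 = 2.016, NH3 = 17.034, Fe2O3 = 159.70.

14.08 g

n(Fe2O3) = 98.99 / 159.70 = 0.61985 mol.
Reaction (1): Fe2O3→Fe ratio 1:2 ⇒ n(Fe) = 1.2397 mol.
Reaction (2): Fe→H2 ratio 1:1 ⇒ n(H2) = 1.2397 mol.
Reaction (3): H2→NH3 ratio 3:2 ⇒ n(NH3) = 0.82647 mol.
Mass of NH3 = 0.82647 × 17.034 = 14.078 g.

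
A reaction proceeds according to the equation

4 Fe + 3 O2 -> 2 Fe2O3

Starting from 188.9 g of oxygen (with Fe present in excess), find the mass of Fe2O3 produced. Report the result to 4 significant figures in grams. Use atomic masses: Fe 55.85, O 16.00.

628.5 g

M(O2) = 2(16.00) = 32.00 g/mol.
M(Fe2O3) = 2(55.85) + 3(16.00) = 159.70 g/mol.
n(O2) = 188.90 g / 32.00 g/mol = 5.9031 mol.
From the equation the O2:Fe2O3 mole ratio is 3:2, so n(Fe2O3) = 5.9031 × 2/3 = 3.9354 mol.
Mass of Fe2O3 = 3.9354 mol × 159.70 g/mol = 628.49 g.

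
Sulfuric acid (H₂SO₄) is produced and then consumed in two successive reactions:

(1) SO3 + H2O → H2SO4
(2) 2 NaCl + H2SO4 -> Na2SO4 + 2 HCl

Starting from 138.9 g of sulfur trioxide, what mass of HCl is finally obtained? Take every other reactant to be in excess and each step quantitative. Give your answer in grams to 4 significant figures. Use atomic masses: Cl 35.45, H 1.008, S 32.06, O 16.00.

126.5 g

M(SO3) = 32.06 + 3(16.00) = 80.06 g/mol.
M(HCl) = 1.008 + 35.45 = 36.458 g/mol.
n(SO3) = 138.90 / 80.06 = 1.7349 mol.
Step 1 gives a 1:1 ratio of SO3 to H2SO4, so n(H2SO4) = 1.7349 mol.
In step 2 the H2SO4:HCl ratio is 1:2, so n(HCl) = 3.4699 mol.
Mass of HCl = 3.4699 × 36.458 = 126.51 g.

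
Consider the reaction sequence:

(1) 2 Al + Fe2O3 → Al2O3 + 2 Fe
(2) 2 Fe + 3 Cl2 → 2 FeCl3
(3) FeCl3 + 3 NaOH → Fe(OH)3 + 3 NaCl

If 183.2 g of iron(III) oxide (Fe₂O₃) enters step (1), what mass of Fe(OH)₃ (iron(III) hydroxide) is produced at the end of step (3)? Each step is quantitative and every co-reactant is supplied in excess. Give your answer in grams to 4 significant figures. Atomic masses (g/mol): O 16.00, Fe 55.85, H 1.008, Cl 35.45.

245.2 g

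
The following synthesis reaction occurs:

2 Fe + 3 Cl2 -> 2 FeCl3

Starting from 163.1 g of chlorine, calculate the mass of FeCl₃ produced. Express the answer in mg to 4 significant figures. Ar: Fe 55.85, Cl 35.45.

M(Cl2) = 2(35.45) = 70.90 g/mol.
M(FeCl3) = 55.85 + 3(35.45) = 162.20 g/mol.
n(Cl2) = 163.10 g / 70.90 g/mol = 2.3004 mol.
From the equation the Cl2:FeCl3 mole ratio is 3:2, so n(FeCl3) = 2.3004 × 2/3 = 1.5336 mol.
Mass of FeCl3 = 1.5336 mol × 162.20 g/mol = 248.75 g.
Converting to mg: 248.75 g = 248800 mg.

248800 mg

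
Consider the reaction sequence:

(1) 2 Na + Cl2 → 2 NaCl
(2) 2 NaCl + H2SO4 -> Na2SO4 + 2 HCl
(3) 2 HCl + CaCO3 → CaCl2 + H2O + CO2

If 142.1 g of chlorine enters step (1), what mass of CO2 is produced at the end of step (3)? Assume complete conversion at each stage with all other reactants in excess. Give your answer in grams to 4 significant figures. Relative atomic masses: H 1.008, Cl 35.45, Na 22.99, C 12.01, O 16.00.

88.21 g

M(Cl2) = 2(35.45) = 70.90 g/mol.
M(CO2) = 12.01 + 2(16.00) = 44.01 g/mol.
n(Cl2) = 142.1 / 70.90 = 2.0042 mol.
Reaction (1): Cl2→NaCl ratio 1:2 ⇒ n(NaCl) = 4.0085 mol.
Reaction (2): NaCl→HCl ratio 2:2 ⇒ n(HCl) = 4.0085 mol.
Reaction (3): HCl→CO2 ratio 2:1 ⇒ n(CO2) = 2.0042 mol.
Mass of CO2 = 2.0042 × 44.01 = 88.206 g.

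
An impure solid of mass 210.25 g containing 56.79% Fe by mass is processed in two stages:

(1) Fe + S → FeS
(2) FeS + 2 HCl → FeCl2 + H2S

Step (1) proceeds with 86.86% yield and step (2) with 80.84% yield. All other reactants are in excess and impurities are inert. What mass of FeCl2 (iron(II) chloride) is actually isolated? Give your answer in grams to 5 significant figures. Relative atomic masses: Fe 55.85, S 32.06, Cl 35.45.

190.27 g

Pure Fe = 210.25 × 0.5679 = 119.401 g.
M(Fe) = 55.85 g/mol.
M(FeCl2) = 55.85 + 2(35.45) = 126.75 g/mol.
n(Fe) = 119.401 / 55.85 = 2.13789 mol.
Step 1 (Fe:FeS = 1:1): theoretical n(FeS) = 2.13789 mol; at 86.86% yield, n(FeS) = 1.85697 mol.
Step 2 (FeS:FeCl2 = 1:1): theoretical n(FeCl2) = 1.85697 mol, so theoretical mass = 1.85697 × 126.75 = 235.371 g.
At 80.84% yield, actual mass of FeCl2 = 235.371 × 0.8084 = 190.274 g.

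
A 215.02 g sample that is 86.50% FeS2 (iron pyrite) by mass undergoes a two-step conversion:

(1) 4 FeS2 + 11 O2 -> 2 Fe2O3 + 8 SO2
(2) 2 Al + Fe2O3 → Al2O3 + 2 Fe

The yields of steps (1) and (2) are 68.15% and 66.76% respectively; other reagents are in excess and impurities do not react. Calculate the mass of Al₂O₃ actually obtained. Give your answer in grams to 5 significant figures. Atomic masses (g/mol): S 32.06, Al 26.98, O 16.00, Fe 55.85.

35.959 g

Pure FeS2 = 215.02 × 0.8650 = 185.992 g.
M(FeS2) = 55.85 + 2(32.06) = 119.97 g/mol.
M(Al2O3) = 2(26.98) + 3(16.00) = 101.96 g/mol.
n(FeS2) = 185.992 / 119.97 = 1.55032 mol.
Step 1 (FeS2:Fe2O3 = 4:2): theoretical n(Fe2O3) = 0.775162 mol; at 68.15% yield, n(Fe2O3) = 0.528273 mol.
Step 2 (Fe2O3:Al2O3 = 1:1): theoretical n(Al2O3) = 0.528273 mol, so theoretical mass = 0.528273 × 101.96 = 53.8627 g.
At 66.76% yield, actual mass of Al2O3 = 53.8627 × 0.6676 = 35.9587 g.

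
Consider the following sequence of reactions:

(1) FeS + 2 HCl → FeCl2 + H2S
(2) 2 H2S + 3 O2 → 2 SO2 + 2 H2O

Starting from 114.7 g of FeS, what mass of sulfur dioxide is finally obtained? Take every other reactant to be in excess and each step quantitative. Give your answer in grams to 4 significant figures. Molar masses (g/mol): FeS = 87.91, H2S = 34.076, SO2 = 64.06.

n(FeS) = 114.70 / 87.91 = 1.3047 mol.
Step 1 gives a 1:1 ratio of FeS to H2S, so n(H2S) = 1.3047 mol.
In step 2 the H2S:SO2 ratio is 2:2, so n(SO2) = 1.3047 mol.
Mass of SO2 = 1.3047 × 64.06 = 83.582 g.

83.58 g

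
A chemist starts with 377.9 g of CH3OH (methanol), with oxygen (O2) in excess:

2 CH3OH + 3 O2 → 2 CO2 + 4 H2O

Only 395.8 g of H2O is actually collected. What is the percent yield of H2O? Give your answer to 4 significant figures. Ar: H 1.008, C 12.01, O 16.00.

93.14 %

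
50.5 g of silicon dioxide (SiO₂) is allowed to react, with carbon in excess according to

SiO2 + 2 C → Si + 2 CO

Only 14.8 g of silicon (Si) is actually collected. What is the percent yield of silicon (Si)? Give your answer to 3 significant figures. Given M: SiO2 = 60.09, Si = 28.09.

62.7 %

n(SiO2) = 50.50 g / 60.09 g/mol = 0.8404 mol.
From the equation the SiO2:Si mole ratio is 1:1, so n(Si) = 0.8404 × 1/1 = 0.8404 mol.
Mass of Si = 0.8404 mol × 28.09 g/mol = 23.61 g.
This is the theoretical yield. Percent yield = 14.8 g / 23.61 g × 100% = 62.69%.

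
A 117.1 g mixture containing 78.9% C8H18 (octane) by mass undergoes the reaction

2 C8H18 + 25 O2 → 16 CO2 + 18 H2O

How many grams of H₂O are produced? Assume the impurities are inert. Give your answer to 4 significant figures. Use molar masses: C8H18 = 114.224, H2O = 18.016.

Mass of pure C8H18 = 117.1 g × 0.789 = 92.392 g.
n(C8H18) = 92.392 g / 114.224 g/mol = 0.80887 mol.
From the equation the C8H18:H2O mole ratio is 2:18, so n(H2O) = 0.80887 × 18/2 = 7.2798 mol.
Mass of H2O = 7.2798 mol × 18.016 g/mol = 131.15 g.

131.2 g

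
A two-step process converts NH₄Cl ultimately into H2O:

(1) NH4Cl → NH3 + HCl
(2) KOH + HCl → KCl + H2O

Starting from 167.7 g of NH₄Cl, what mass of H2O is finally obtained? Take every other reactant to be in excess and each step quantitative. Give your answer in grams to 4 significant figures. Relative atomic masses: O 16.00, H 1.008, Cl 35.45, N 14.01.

56.48 g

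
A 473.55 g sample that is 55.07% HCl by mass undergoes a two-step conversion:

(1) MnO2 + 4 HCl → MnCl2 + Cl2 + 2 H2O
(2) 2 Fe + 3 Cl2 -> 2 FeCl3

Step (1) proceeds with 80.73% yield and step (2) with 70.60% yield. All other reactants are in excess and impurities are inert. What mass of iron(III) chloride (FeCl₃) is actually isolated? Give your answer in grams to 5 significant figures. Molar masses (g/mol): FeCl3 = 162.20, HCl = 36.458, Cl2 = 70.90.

110.21 g

Pure HCl = 473.55 × 0.5507 = 260.784 g.
n(HCl) = 260.784 / 36.458 = 7.15300 mol.
Step 1 (HCl:Cl2 = 4:1): theoretical n(Cl2) = 1.78825 mol; at 80.73% yield, n(Cl2) = 1.44365 mol.
Step 2 (Cl2:FeCl3 = 3:2): theoretical n(FeCl3) = 0.962436 mol, so theoretical mass = 0.962436 × 162.20 = 156.107 g.
At 70.60% yield, actual mass of FeCl3 = 156.107 × 0.7060 = 110.212 g.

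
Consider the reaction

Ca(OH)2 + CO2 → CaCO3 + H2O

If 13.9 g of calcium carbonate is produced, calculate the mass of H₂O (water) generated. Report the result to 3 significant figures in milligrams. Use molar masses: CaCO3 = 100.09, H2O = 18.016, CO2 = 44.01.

n(CaCO3) = 13.90 g / 100.09 g/mol = 0.1389 mol.
From the equation the CaCO3:H2O mole ratio is 1:1, so n(H2O) = 0.1389 × 1/1 = 0.1389 mol.
Mass of H2O = 0.1389 mol × 18.016 g/mol = 2.502 g.
Converting to mg: 2.502 g = 2500 mg.

2500 mg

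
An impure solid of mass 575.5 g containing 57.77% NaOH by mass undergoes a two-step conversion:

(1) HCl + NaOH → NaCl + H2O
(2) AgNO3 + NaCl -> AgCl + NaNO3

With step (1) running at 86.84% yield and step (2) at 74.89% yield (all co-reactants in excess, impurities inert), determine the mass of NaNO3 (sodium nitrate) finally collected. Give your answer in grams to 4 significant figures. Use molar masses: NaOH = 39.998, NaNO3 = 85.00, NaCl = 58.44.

459.5 g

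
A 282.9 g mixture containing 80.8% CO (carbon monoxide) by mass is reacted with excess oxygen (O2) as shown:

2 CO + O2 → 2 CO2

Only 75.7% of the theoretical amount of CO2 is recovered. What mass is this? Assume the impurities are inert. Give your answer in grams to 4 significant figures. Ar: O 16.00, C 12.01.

271.9 g

Pure CO available = 282.9 g × 0.808 = 228.58 g.
M(CO) = 12.01 + 16.00 = 28.01 g/mol.
M(CO2) = 12.01 + 2(16.00) = 44.01 g/mol.
n(CO) = 228.58 g / 28.01 g/mol = 8.1608 mol.
From the equation the CO:CO2 mole ratio is 2:2, so n(CO2) = 8.1608 × 2/2 = 8.1608 mol.
Mass of CO2 = 8.1608 mol × 44.01 g/mol = 359.16 g.
Actual mass collected = 359.16 g × 0.757 = 271.88 g.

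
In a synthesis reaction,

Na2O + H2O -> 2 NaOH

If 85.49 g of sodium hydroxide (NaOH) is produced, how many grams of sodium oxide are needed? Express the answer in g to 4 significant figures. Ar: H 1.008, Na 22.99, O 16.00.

66.24 g

M(NaOH) = 22.99 + 16.00 + 1.008 = 39.998 g/mol.
M(Na2O) = 2(22.99) + 16.00 = 61.98 g/mol.
n(NaOH) = 85.490 g / 39.998 g/mol = 2.1374 mol.
From the equation the NaOH:Na2O mole ratio is 2:1, so n(Na2O) = 2.1374 × 1/2 = 1.0687 mol.
Mass of Na2O = 1.0687 mol × 61.98 g/mol = 66.237 g.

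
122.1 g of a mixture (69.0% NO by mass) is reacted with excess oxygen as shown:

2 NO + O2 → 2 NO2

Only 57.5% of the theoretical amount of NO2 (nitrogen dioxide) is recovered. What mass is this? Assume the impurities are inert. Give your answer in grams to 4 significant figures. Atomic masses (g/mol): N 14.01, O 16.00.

74.27 g

Pure NO available = 122.1 g × 0.690 = 84.249 g.
M(NO) = 14.01 + 16.00 = 30.01 g/mol.
M(NO2) = 14.01 + 2(16.00) = 46.01 g/mol.
n(NO) = 84.249 g / 30.01 g/mol = 2.8074 mol.
From the equation the NO:NO2 mole ratio is 2:2, so n(NO2) = 2.8074 × 2/2 = 2.8074 mol.
Mass of NO2 = 2.8074 mol × 46.01 g/mol = 129.17 g.
Actual mass collected = 129.17 g × 0.575 = 74.271 g.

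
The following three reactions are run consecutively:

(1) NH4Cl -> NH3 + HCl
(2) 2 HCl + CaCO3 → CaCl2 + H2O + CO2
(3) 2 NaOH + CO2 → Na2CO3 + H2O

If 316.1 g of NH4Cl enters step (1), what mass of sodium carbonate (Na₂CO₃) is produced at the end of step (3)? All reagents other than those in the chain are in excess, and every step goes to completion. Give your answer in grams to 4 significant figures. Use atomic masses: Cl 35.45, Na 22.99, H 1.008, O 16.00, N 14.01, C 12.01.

M(NH4Cl) = 14.01 + 4(1.008) + 35.45 = 53.492 g/mol.
M(Na2CO3) = 2(22.99) + 12.01 + 3(16.00) = 105.99 g/mol.
n(NH4Cl) = 316.1 / 53.492 = 5.9093 mol.
Reaction (1): NH4Cl→HCl ratio 1:1 ⇒ n(HCl) = 5.9093 mol.
Reaction (2): HCl→CO2 ratio 2:1 ⇒ n(CO2) = 2.9546 mol.
Reaction (3): CO2→Na2CO3 ratio 1:1 ⇒ n(Na2CO3) = 2.9546 mol.
Mass of Na2CO3 = 2.9546 × 105.99 = 313.16 g.

313.2 g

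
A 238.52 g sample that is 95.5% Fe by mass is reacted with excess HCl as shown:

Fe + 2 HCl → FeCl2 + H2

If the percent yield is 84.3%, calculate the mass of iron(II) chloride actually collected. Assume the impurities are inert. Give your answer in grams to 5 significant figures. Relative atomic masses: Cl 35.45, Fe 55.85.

Pure Fe available = 238.52 g × 0.955 = 227.787 g.
M(Fe) = 55.85 g/mol.
M(FeCl2) = 55.85 + 2(35.45) = 126.75 g/mol.
n(Fe) = 227.787 g / 55.85 g/mol = 4.07854 mol.
From the equation the Fe:FeCl2 mole ratio is 1:1, so n(FeCl2) = 4.07854 × 1/1 = 4.07854 mol.
Mass of FeCl2 = 4.07854 mol × 126.75 g/mol = 516.955 g.
Actual mass collected = 516.955 g × 0.843 = 435.793 g.

435.79 g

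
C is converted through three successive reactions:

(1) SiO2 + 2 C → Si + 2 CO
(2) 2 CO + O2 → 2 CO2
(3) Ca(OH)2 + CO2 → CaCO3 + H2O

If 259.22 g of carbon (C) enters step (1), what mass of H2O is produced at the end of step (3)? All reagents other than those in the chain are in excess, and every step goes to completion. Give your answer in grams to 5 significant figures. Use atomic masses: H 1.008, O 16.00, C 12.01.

388.85 g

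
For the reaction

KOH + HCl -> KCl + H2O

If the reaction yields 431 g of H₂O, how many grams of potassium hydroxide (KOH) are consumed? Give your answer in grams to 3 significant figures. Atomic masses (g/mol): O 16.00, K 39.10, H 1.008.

1340 g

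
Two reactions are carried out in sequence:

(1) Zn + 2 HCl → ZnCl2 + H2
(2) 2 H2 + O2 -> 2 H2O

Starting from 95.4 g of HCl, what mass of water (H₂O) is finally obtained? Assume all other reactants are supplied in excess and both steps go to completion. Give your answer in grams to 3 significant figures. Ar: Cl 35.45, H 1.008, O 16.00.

M(HCl) = 1.008 + 35.45 = 36.458 g/mol.
M(H2O) = 2(1.008) + 16.00 = 18.016 g/mol.
n(HCl) = 95.40 / 36.458 = 2.617 mol.
Step 1 gives a 2:1 ratio of HCl to H2, so n(H2) = 1.308 mol.
In step 2 the H2:H2O ratio is 2:2, so n(H2O) = 1.308 mol.
Mass of H2O = 1.308 × 18.016 = 23.57 g.

23.6 g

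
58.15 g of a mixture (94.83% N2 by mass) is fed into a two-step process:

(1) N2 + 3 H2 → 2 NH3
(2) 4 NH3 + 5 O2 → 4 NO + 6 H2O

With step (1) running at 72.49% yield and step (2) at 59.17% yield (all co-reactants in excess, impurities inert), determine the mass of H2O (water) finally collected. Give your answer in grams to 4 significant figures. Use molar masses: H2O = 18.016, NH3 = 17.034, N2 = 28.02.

Pure N2 = 58.15 × 0.9483 = 55.144 g.
n(N2) = 55.144 / 28.02 = 1.9680 mol.
Step 1 (N2:NH3 = 1:2): theoretical n(NH3) = 3.9360 mol; at 72.49% yield, n(NH3) = 2.8532 mol.
Step 2 (NH3:H2O = 4:6): theoretical n(H2O) = 4.2798 mol, so theoretical mass = 4.2798 × 18.016 = 77.105 g.
At 59.17% yield, actual mass of H2O = 77.105 × 0.5917 = 45.623 g.

45.62 g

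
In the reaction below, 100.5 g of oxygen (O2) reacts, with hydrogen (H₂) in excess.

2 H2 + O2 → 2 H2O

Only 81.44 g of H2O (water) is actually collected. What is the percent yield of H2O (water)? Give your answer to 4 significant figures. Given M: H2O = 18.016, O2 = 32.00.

n(O2) = 100.50 g / 32.00 g/mol = 3.1406 mol.
From the equation the O2:H2O mole ratio is 1:2, so n(H2O) = 3.1406 × 2/1 = 6.2812 mol.
Mass of H2O = 6.2812 mol × 18.016 g/mol = 113.16 g.
This is the theoretical yield. Percent yield = 81.44 g / 113.16 g × 100% = 71.967%.

71.97 %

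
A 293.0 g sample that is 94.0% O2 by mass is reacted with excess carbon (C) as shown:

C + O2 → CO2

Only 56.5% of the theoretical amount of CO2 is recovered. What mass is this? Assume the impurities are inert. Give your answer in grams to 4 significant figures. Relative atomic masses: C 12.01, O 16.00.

214.0 g

Pure O2 available = 293.0 g × 0.940 = 275.42 g.
M(O2) = 2(16.00) = 32.00 g/mol.
M(CO2) = 12.01 + 2(16.00) = 44.01 g/mol.
n(O2) = 275.42 g / 32.00 g/mol = 8.6069 mol.
From the equation the O2:CO2 mole ratio is 1:1, so n(CO2) = 8.6069 × 1/1 = 8.6069 mol.
Mass of CO2 = 8.6069 mol × 44.01 g/mol = 378.79 g.
Actual mass collected = 378.79 g × 0.565 = 214.02 g.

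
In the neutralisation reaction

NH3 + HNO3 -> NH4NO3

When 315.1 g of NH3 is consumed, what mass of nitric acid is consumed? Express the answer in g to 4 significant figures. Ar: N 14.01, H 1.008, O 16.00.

M(NH3) = 14.01 + 3(1.008) = 17.034 g/mol.
M(HNO3) = 1.008 + 14.01 + 3(16.00) = 63.018 g/mol.
n(NH3) = 315.10 g / 17.034 g/mol = 18.498 mol.
From the equation the NH3:HNO3 mole ratio is 1:1, so n(HNO3) = 18.498 × 1/1 = 18.498 mol.
Mass of HNO3 = 18.498 mol × 63.018 g/mol = 1165.7 g.

1166 g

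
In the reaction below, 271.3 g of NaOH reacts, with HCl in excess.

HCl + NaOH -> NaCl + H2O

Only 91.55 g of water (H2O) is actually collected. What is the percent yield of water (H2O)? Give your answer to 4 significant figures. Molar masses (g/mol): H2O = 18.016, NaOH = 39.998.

74.92 %

n(NaOH) = 271.30 g / 39.998 g/mol = 6.7828 mol.
From the equation the NaOH:H2O mole ratio is 1:1, so n(H2O) = 6.7828 × 1/1 = 6.7828 mol.
Mass of H2O = 6.7828 mol × 18.016 g/mol = 122.20 g.
This is the theoretical yield. Percent yield = 91.55 g / 122.20 g × 100% = 74.918%.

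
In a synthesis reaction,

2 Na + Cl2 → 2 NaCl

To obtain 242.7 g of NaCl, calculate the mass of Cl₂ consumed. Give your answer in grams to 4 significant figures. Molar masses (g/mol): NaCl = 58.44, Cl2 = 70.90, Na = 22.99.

147.2 g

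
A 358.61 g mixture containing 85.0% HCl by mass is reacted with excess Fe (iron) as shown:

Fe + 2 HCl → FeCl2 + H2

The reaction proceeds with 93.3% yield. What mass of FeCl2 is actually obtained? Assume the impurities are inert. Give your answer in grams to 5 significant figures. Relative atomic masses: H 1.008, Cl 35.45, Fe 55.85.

Pure HCl available = 358.61 g × 0.850 = 304.819 g.
M(HCl) = 1.008 + 35.45 = 36.458 g/mol.
M(FeCl2) = 55.85 + 2(35.45) = 126.75 g/mol.
n(HCl) = 304.819 g / 36.458 g/mol = 8.36081 mol.
From the equation the HCl:FeCl2 mole ratio is 2:1, so n(FeCl2) = 8.36081 × 1/2 = 4.18041 mol.
Mass of FeCl2 = 4.18041 mol × 126.75 g/mol = 529.866 g.
Actual mass collected = 529.866 g × 0.933 = 494.365 g.

494.37 g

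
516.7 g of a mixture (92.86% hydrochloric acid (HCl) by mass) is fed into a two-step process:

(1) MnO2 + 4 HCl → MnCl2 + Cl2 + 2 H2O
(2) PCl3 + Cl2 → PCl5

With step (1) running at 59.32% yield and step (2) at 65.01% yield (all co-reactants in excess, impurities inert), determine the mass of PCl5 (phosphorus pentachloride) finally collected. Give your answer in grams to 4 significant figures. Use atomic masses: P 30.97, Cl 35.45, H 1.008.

Pure HCl = 516.7 × 0.9286 = 479.81 g.
M(HCl) = 1.008 + 35.45 = 36.458 g/mol.
M(PCl5) = 30.97 + 5(35.45) = 208.22 g/mol.
n(HCl) = 479.81 / 36.458 = 13.161 mol.
Step 1 (HCl:Cl2 = 4:1): theoretical n(Cl2) = 3.2901 mol; at 59.32% yield, n(Cl2) = 1.9517 mol.
Step 2 (Cl2:PCl5 = 1:1): theoretical n(PCl5) = 1.9517 mol, so theoretical mass = 1.9517 × 208.22 = 406.39 g.
At 65.01% yield, actual mass of PCl5 = 406.39 × 0.6501 = 264.19 g.

264.2 g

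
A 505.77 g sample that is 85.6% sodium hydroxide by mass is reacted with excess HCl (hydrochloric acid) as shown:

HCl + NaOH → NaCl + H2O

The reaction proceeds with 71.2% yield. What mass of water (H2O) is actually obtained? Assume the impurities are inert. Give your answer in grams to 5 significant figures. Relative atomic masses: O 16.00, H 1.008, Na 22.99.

Pure NaOH available = 505.77 g × 0.856 = 432.939 g.
M(NaOH) = 22.99 + 16.00 + 1.008 = 39.998 g/mol.
M(H2O) = 2(1.008) + 16.00 = 18.016 g/mol.
n(NaOH) = 432.939 g / 39.998 g/mol = 10.8240 mol.
From the equation the NaOH:H2O mole ratio is 1:1, so n(H2O) = 10.8240 × 1/1 = 10.8240 mol.
Mass of H2O = 10.8240 mol × 18.016 g/mol = 195.006 g.
Actual mass collected = 195.006 g × 0.712 = 138.844 g.

138.84 g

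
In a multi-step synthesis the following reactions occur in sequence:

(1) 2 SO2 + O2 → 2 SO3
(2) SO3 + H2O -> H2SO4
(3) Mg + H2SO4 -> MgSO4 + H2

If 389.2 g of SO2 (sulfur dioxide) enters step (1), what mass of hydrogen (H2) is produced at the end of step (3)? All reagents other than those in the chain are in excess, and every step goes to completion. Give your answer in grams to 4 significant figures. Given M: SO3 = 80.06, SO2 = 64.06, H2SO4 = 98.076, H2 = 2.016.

n(SO2) = 389.2 / 64.06 = 6.0756 mol.
Reaction (1): SO2→SO3 ratio 2:2 ⇒ n(SO3) = 6.0756 mol.
Reaction (2): SO3→H2SO4 ratio 1:1 ⇒ n(H2SO4) = 6.0756 mol.
Reaction (3): H2SO4→H2 ratio 1:1 ⇒ n(H2) = 6.0756 mol.
Mass of H2 = 6.0756 × 2.016 = 12.248 g.

12.25 g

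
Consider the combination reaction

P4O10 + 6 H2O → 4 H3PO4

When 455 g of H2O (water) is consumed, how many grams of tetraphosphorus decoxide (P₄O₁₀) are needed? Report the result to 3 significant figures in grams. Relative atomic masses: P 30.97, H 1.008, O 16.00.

M(H2O) = 2(1.008) + 16.00 = 18.016 g/mol.
M(P4O10) = 4(30.97) + 10(16.00) = 283.88 g/mol.
n(H2O) = 455.0 g / 18.016 g/mol = 25.26 mol.
From the equation the H2O:P4O10 mole ratio is 6:1, so n(P4O10) = 25.26 × 1/6 = 4.209 mol.
Mass of P4O10 = 4.209 mol × 283.88 g/mol = 1195 g.

1190 g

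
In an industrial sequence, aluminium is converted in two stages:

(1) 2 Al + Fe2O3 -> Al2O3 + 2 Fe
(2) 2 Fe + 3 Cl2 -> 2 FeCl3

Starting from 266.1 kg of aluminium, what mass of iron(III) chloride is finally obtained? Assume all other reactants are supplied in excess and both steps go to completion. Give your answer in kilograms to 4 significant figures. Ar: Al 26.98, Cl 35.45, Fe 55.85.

M(Al) = 26.98 g/mol.
M(FeCl3) = 55.85 + 3(35.45) = 162.20 g/mol.
266.1 kg = 266100 g.
n(Al) = 266100 / 26.98 = 9862.9 mol.
Step 1 gives a 2:2 ratio of Al to Fe, so n(Fe) = 9862.9 mol.
In step 2 the Fe:FeCl3 ratio is 2:2, so n(FeCl3) = 9862.9 mol.
Mass of FeCl3 = 9862.9 × 162.20 = 1.5998 × 10^6 g = 1600 kg.

1600 kg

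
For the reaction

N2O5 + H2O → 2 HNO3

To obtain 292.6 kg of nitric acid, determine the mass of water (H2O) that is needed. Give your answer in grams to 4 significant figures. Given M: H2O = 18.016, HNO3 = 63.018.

Convert: 292.6 kg = 292600 g.
n(HNO3) = 292600 g / 63.018 g/mol = 4643.1 mol.
From the equation the HNO3:H2O mole ratio is 2:1, so n(H2O) = 4643.1 × 1/2 = 2321.6 mol.
Mass of H2O = 2321.6 mol × 18.016 g/mol = 41825 g.

41830 g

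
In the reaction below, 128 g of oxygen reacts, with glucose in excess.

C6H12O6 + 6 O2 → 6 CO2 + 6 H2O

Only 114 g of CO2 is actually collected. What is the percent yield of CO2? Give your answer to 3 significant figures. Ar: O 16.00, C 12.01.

64.8 %

M(O2) = 2(16.00) = 32.00 g/mol.
M(CO2) = 12.01 + 2(16.00) = 44.01 g/mol.
n(O2) = 128.0 g / 32.00 g/mol = 4.000 mol.
From the equation the O2:CO2 mole ratio is 6:6, so n(CO2) = 4.000 × 6/6 = 4.000 mol.
Mass of CO2 = 4.000 mol × 44.01 g/mol = 176.0 g.
This is the theoretical yield. Percent yield = 114 g / 176.0 g × 100% = 64.76%.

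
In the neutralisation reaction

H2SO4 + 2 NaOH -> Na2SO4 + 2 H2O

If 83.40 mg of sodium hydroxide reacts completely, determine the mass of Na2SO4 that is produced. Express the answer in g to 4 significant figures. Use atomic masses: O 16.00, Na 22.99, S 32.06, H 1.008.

0.1481 g

M(NaOH) = 22.99 + 16.00 + 1.008 = 39.998 g/mol.
M(Na2SO4) = 2(22.99) + 32.06 + 4(16.00) = 142.04 g/mol.
Convert: 83.40 mg = 0.083400 g.
n(NaOH) = 0.083400 g / 39.998 g/mol = 0.0020851 mol.
From the equation the NaOH:Na2SO4 mole ratio is 2:1, so n(Na2SO4) = 0.0020851 × 1/2 = 0.0010426 mol.
Mass of Na2SO4 = 0.0010426 mol × 142.04 g/mol = 0.14808 g.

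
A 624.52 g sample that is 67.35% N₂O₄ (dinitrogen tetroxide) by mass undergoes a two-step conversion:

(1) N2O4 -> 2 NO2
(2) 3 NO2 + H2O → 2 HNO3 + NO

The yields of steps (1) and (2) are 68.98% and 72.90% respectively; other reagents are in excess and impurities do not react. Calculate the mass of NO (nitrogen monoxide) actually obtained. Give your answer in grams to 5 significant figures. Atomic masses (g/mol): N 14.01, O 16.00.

45.986 g

Pure N2O4 = 624.52 × 0.6735 = 420.614 g.
M(N2O4) = 2(14.01) + 4(16.00) = 92.02 g/mol.
M(NO) = 14.01 + 16.00 = 30.01 g/mol.
n(N2O4) = 420.614 / 92.02 = 4.57090 mol.
Step 1 (N2O4:NO2 = 1:2): theoretical n(NO2) = 9.14180 mol; at 68.98% yield, n(NO2) = 6.30601 mol.
Step 2 (NO2:NO = 3:1): theoretical n(NO) = 2.10200 mol, so theoretical mass = 2.10200 × 30.01 = 63.0812 g.
At 72.90% yield, actual mass of NO = 63.0812 × 0.7290 = 45.9862 g.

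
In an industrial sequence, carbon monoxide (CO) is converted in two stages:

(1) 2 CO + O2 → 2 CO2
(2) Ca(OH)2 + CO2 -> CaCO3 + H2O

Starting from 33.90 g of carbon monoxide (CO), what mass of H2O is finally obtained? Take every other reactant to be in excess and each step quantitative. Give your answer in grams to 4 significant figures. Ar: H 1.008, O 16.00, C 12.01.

M(CO) = 12.01 + 16.00 = 28.01 g/mol.
M(H2O) = 2(1.008) + 16.00 = 18.016 g/mol.
n(CO) = 33.900 / 28.01 = 1.2103 mol.
Step 1 gives a 2:2 ratio of CO to CO2, so n(CO2) = 1.2103 mol.
In step 2 the CO2:H2O ratio is 1:1, so n(H2O) = 1.2103 mol.
Mass of H2O = 1.2103 × 18.016 = 21.804 g.

21.80 g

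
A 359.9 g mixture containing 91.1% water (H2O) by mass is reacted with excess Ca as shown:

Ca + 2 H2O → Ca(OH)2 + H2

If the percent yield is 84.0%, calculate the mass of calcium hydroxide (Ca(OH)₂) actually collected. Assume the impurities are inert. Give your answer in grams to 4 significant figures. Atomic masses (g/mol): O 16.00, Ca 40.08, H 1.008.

Pure H2O available = 359.9 g × 0.911 = 327.87 g.
M(H2O) = 2(1.008) + 16.00 = 18.016 g/mol.
M(Ca(OH)2) = 40.08 + 2(16.00) + 2(1.008) = 74.096 g/mol.
n(H2O) = 327.87 g / 18.016 g/mol = 18.199 mol.
From the equation the H2O:Ca(OH)2 mole ratio is 2:1, so n(Ca(OH)2) = 18.199 × 1/2 = 9.0994 mol.
Mass of Ca(OH)2 = 9.0994 mol × 74.096 g/mol = 674.23 g.
Actual mass collected = 674.23 g × 0.840 = 566.35 g.

566.4 g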